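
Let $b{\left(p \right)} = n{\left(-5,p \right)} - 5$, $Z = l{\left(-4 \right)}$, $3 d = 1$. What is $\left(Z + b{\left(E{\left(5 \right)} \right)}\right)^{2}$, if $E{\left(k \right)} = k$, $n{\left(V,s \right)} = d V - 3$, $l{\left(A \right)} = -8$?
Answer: $\frac{2809}{9} \approx 312.11$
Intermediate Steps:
$d = \frac{1}{3}$ ($d = \frac{1}{3} \cdot 1 = \frac{1}{3} \approx 0.33333$)
$n{\left(V,s \right)} = -3 + \frac{V}{3}$ ($n{\left(V,s \right)} = \frac{V}{3} - 3 = -3 + \frac{V}{3}$)
$Z = -8$
$b{\left(p \right)} = - \frac{29}{3}$ ($b{\left(p \right)} = \left(-3 + \frac{1}{3} \left(-5\right)\right) - 5 = \left(-3 - \frac{5}{3}\right) - 5 = - \frac{14}{3} - 5 = - \frac{29}{3}$)
$\left(Z + b{\left(E{\left(5 \right)} \right)}\right)^{2} = \left(-8 - \frac{29}{3}\right)^{2} = \left(- \frac{53}{3}\right)^{2} = \frac{2809}{9}$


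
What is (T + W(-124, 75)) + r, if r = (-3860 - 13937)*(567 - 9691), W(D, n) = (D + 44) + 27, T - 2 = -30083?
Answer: 162349694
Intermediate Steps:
T = -30081 (T = 2 - 30083 = -30081)
W(D, n) = 71 + D (W(D, n) = (44 + D) + 27 = 71 + D)
r = 162379828 (r = -17797*(-9124) = 162379828)
(T + W(-124, 75)) + r = (-30081 + (71 - 124)) + 162379828 = (-30081 - 53) + 162379828 = -30134 + 162379828 = 162349694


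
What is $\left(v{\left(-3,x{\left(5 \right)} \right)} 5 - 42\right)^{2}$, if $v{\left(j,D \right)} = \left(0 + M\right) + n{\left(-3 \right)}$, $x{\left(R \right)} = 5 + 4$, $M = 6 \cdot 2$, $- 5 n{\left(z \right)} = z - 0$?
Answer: $441$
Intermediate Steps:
$n{\left(z \right)} = - \frac{z}{5}$ ($n{\left(z \right)} = - \frac{z - 0}{5} = - \frac{z + 0}{5} = - \frac{z}{5}$)
$M = 12$
$x{\left(R \right)} = 9$
$v{\left(j,D \right)} = \frac{63}{5}$ ($v{\left(j,D \right)} = \left(0 + 12\right) - - \frac{3}{5} = 12 + \frac{3}{5} = \frac{63}{5}$)
$\left(v{\left(-3,x{\left(5 \right)} \right)} 5 - 42\right)^{2} = \left(\frac{63}{5} \cdot 5 - 42\right)^{2} = \left(63 - 42\right)^{2} = 21^{2} = 441$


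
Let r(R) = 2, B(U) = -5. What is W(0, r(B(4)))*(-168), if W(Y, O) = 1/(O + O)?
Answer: -42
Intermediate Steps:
W(Y, O) = 1/(2*O)
W(0, r(B(4)))*(-168) = ((½)/2)*(-168) = ((½)*(½))*(-168) = (¼)*(-168) = -42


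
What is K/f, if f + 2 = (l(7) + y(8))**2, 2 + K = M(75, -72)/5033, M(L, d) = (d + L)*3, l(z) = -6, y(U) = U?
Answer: -10057/10066 ≈ -0.99911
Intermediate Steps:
M(L, d) = 3*L + 3*d (M(L, d) = (L + d)*3 = 3*L + 3*d)
K = -10057/5033 (K = -2 + (3*75 + 3*(-72))/5033 = -2 + (225 - 216)*(1/5033) = -2 + 9*(1/5033) = -2 + 9/5033 = -10057/5033 ≈ -1.9982)
f = 2 (f = -2 + (-6 + 8)**2 = -2 + 2**2 = -2 + 4 = 2)
K/f = -10057/5033/2 = -10057/5033*1/2 = -10057/10066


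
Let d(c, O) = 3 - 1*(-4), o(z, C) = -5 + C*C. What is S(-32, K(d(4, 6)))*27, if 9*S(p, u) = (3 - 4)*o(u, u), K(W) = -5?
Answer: -60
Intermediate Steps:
o(z, C) = -5 + C²
d(c, O) = 7 (d(c, O) = 3 + 4 = 7)
S(p, u) = 5/9 - u²/9 (S(p, u) = ((3 - 4)*(-5 + u²))/9 = (-(-5 + u²))/9 = (5 - u²)/9 = 5/9 - u²/9)
S(-32, K(d(4, 6)))*27 = (5/9 - ⅑*(-5)²)*27 = (5/9 - ⅑*25)*27 = (5/9 - 25/9)*27 = -20/9*27 = -60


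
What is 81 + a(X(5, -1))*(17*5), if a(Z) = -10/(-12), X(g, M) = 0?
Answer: 911/6 ≈ 151.83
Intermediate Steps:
a(Z) = 5/6 (a(Z) = -10*(-1/12) = 5/6)
81 + a(X(5, -1))*(17*5) = 81 + 5*(17*5)/6 = 81 + (5/6)*85 = 81 + 425/6 = 911/6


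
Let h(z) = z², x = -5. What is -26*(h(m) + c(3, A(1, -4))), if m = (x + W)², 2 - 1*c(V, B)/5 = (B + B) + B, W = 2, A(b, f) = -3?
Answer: -3536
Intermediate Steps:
c(V, B) = 10 - 15*B (c(V, B) = 10 - 5*((B + B) + B) = 10 - 5*(2*B + B) = 10 - 15*B)
m = 9 (m = (-5 + 2)² = (-3)² = 9)
-26*(h(m) + c(3, A(1, -4))) = -26*(9² + (10 - 15*(-3))) = -26*(81 + (10 + 45)) = -26*(81 + 55) = -26*136 = -3536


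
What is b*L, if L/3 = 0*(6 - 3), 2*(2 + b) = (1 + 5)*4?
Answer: 0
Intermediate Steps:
b = 10 (b = -2 + ((1 + 5)*4)/2 = -2 + (6*4)/2 = -2 + (1/2)*24 = -2 + 12 = 10)
L = 0 (L = 3*(0*(6 - 3)) = 3*(0*3) = 3*0 = 0)
b*L = 10*0 = 0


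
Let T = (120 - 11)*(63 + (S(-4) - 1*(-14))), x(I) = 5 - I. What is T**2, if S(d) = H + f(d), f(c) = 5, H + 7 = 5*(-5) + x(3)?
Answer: 32126224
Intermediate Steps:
H = -30 (H = -7 + (5*(-5) + (5 - 1*3)) = -7 + (-25 + (5 - 3)) = -7 + (-25 + 2) = -7 - 23 = -30)
S(d) = -25 (S(d) = -30 + 5 = -25)
T = 5668 (T = (120 - 11)*(63 + (-25 - 1*(-14))) = 109*(63 + (-25 + 14)) = 109*(63 - 11) = 109*52 = 5668)
T**2 = 5668**2 = 32126224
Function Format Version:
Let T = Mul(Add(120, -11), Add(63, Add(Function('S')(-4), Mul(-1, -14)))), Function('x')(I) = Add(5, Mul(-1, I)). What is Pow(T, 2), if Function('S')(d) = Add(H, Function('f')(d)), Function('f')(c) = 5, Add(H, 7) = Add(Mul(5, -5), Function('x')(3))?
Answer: 32126224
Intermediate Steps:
H = -30 (H = Add(-7, Add(Mul(5, -5), Add(5, Mul(-1, 3)))) = Add(-7, Add(-25, Add(5, -3))) = Add(-7, Add(-25, 2)) = Add(-7, -23) = -30)
Function('S')(d) = -25 (Function('S')(d) = Add(-30, 5) = -25)
T = 5668 (T = Mul(Add(120, -11), Add(63, Add(-25, Mul(-1, -14)))) = Mul(109, Add(63, Add(-25, 14))) = Mul(109, Add(63, -11)) = Mul(109, 52) = 5668)
Pow(T, 2) = Pow(5668, 2) = 32126224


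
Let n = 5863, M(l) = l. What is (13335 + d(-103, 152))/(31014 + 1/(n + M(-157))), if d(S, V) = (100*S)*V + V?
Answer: -8856356778/176965885 ≈ -50.046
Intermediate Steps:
d(S, V) = V + 100*S*V (d(S, V) = 100*S*V + V = V + 100*S*V)
(13335 + d(-103, 152))/(31014 + 1/(n + M(-157))) = (13335 + 152*(1 + 100*(-103)))/(31014 + 1/(5863 - 157)) = (13335 + 152*(1 - 10300))/(31014 + 1/5706) = (13335 + 152*(-10299))/(31014 + 1/5706) = (13335 - 1565448)/(176965885/5706) = -1552113*5706/176965885 = -8856356778/176965885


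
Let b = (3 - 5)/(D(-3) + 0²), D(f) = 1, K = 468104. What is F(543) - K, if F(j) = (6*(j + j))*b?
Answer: -481136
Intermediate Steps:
b = -2 (b = (3 - 5)/(1 + 0²) = -2/(1 + 0) = -2/1 = -2*1 = -2)
F(j) = -24*j (F(j) = (6*(j + j))*(-2) = (6*(2*j))*(-2) = (12*j)*(-2) = -24*j)
F(543) - K = -24*543 - 1*468104 = -13032 - 468104 = -481136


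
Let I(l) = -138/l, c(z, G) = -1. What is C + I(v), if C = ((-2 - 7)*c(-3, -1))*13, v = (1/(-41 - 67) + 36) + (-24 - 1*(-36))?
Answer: 591507/5183 ≈ 114.12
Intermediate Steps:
v = 5183/108 (v = (1/(-108) + 36) + (-24 + 36) = (-1/108 + 36) + 12 = 3887/108 + 12 = 5183/108 ≈ 47.991)
C = 117 (C = ((-2 - 7)*(-1))*13 = -9*(-1)*13 = 9*13 = 117)
C + I(v) = 117 - 138/5183/108 = 117 - 138*108/5183 = 117 - 14904/5183 = 591507/5183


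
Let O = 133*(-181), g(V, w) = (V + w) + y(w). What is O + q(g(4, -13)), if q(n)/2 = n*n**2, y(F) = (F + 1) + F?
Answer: -102681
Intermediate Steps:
y(F) = 1 + 2*F (y(F) = (1 + F) + F = 1 + 2*F)
g(V, w) = 1 + V + 3*w (g(V, w) = (V + w) + (1 + 2*w) = 1 + V + 3*w)
q(n) = 2*n**3 (q(n) = 2*(n*n**2) = 2*n**3)
O = -24073
O + q(g(4, -13)) = -24073 + 2*(1 + 4 + 3*(-13))**3 = -24073 + 2*(1 + 4 - 39)**3 = -24073 + 2*(-34)**3 = -24073 + 2*(-39304) = -24073 - 78608 = -102681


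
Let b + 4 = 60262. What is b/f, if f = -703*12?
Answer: -10043/1406 ≈ -7.1430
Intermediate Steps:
b = 60258 (b = -4 + 60262 = 60258)
f = -8436
b/f = 60258/(-8436) = 60258*(-1/8436) = -10043/1406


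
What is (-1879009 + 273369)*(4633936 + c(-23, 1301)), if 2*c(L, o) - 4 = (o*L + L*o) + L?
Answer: -7392372179740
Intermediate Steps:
c(L, o) = 2 + L/2 + L*o (c(L, o) = 2 + ((o*L + L*o) + L)/2 = 2 + ((L*o + L*o) + L)/2 = 2 + (2*L*o + L)/2 = 2 + (L + 2*L*o)/2 = 2 + (L/2 + L*o) = 2 + L/2 + L*o)
(-1879009 + 273369)*(4633936 + c(-23, 1301)) = (-1879009 + 273369)*(4633936 + (2 + (½)*(-23) - 23*1301)) = -1605640*(4633936 + (2 - 23/2 - 29923)) = -1605640*(4633936 - 59865/2) = -1605640*9208007/2 = -7392372179740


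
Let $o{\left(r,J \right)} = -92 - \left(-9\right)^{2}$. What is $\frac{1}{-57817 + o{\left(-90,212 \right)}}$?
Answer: $- \frac{1}{57990} \approx -1.7244 \cdot 10^{-5}$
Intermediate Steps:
$o{\left(r,J \right)} = -173$ ($o{\left(r,J \right)} = -92 - 81 = -173$)
$\frac{1}{-57817 + o{\left(-90,212 \right)}} = \frac{1}{-57817 - 173} = \frac{1}{-57990} = - \frac{1}{57990}$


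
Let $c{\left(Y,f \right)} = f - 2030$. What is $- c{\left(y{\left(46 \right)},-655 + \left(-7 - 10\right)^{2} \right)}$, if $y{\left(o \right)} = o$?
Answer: $2396$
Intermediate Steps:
$c{\left(Y,f \right)} = -2030 + f$
$- c{\left(y{\left(46 \right)},-655 + \left(-7 - 10\right)^{2} \right)} = - (-2030 - \left(655 - \left(-7 - 10\right)^{2}\right)) = - (-2030 - \left(655 - \left(-17\right)^{2}\right)) = - (-2030 + \left(-655 + 289\right)) = - (-2030 - 366) = \left(-1\right) \left(-2396\right) = 2396$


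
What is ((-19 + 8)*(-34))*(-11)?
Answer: -4114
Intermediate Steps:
((-19 + 8)*(-34))*(-11) = -11*(-34)*(-11) = 374*(-11) = -4114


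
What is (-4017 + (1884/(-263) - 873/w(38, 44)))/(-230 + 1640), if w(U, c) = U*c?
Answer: -589933053/206675920 ≈ -2.8544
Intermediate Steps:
(-4017 + (1884/(-263) - 873/w(38, 44)))/(-230 + 1640) = (-4017 + (1884/(-263) - 873/(38*44)))/(-230 + 1640) = (-4017 + (1884*(-1/263) - 873/1672))/1410 = (-4017 + (-1884/263 - 873*1/1672))*(1/1410) = (-4017 + (-1884/263 - 873/1672))*(1/1410) = (-4017 - 3379647/439736)*(1/1410) = -1769799159/439736*1/1410 = -589933053/206675920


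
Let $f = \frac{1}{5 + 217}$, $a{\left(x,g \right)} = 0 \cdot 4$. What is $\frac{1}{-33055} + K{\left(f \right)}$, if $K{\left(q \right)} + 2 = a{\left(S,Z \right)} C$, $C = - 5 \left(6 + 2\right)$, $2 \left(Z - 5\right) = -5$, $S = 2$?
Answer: $- \frac{66111}{33055} \approx -2.0$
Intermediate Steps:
$Z = \frac{5}{2}$ ($Z = 5 + \frac{1}{2} \left(-5\right) = 5 - \frac{5}{2} = \frac{5}{2} \approx 2.5$)
$a{\left(x,g \right)} = 0$
$C = -40$ ($C = \left(-5\right) 8 = -40$)
$f = \frac{1}{222} \approx 0.0045045$
$K{\left(q \right)} = -2$ ($K{\left(q \right)} = -2 + 0 \left(-40\right) = -2 + 0 = -2$)
$\frac{1}{-33055} + K{\left(f \right)} = \frac{1}{-33055} - 2 = - \frac{1}{33055} - 2 = - \frac{66111}{33055}$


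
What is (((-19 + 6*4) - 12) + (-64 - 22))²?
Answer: 8649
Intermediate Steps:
(((-19 + 6*4) - 12) + (-64 - 22))² = (((-19 + 24) - 12) - 86)² = ((5 - 12) - 86)² = (-7 - 86)² = (-93)² = 8649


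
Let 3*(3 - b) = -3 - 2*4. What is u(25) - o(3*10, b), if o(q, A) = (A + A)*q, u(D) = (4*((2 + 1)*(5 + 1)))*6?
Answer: 32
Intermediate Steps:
u(D) = 432 (u(D) = (4*(3*6))*6 = (4*18)*6 = 72*6 = 432)
b = 20/3 (b = 3 - (-3 - 2*4)/3 = 3 - (-3 - 8)/3 = 3 - ⅓*(-11) = 3 + 11/3 = 20/3 ≈ 6.6667)
o(q, A) = 2*A*q (o(q, A) = (2*A)*q = 2*A*q)
u(25) - o(3*10, b) = 432 - 2*20*3*10/3 = 432 - 2*20*30/3 = 432 - 1*400 = 432 - 400 = 32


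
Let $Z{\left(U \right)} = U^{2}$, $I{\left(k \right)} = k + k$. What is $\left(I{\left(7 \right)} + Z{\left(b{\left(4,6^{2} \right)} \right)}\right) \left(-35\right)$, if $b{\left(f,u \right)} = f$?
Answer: $-1050$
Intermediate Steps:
$I{\left(k \right)} = 2 k$
$\left(I{\left(7 \right)} + Z{\left(b{\left(4,6^{2} \right)} \right)}\right) \left(-35\right) = \left(2 \cdot 7 + 4^{2}\right) \left(-35\right) = \left(14 + 16\right) \left(-35\right) = 30 \left(-35\right) = -1050$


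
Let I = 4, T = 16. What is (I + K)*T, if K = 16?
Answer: 320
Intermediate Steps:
(I + K)*T = (4 + 16)*16 = 20*16 = 320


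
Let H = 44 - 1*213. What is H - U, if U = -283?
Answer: 114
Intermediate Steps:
H = -169 (H = 44 - 213 = -169)
H - U = -169 - 1*(-283) = -169 + 283 = 114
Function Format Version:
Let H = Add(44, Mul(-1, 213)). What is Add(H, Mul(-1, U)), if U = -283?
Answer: 114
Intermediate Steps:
H = -169 (H = Add(44, -213) = -169)
Add(H, Mul(-1, U)) = Add(-169, Mul(-1, -283)) = Add(-169, 283) = 114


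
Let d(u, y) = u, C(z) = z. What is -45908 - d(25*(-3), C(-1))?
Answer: -45833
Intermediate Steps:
-45908 - d(25*(-3), C(-1)) = -45908 - 25*(-3) = -45908 - 1*(-75) = -45908 + 75 = -45833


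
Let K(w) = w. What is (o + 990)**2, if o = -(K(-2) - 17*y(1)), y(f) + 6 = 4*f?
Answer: 917764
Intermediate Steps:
y(f) = -6 + 4*f
o = -32 (o = -(-2 - 17*(-6 + 4*1)) = -(-2 - 17*(-6 + 4)) = -(-2 - 17*(-2)) = -(-2 + 34) = -1*32 = -32)
(o + 990)**2 = (-32 + 990)**2 = 958**2 = 917764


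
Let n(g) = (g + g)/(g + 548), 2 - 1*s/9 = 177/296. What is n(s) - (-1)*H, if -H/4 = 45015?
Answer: -29879689110/165943 ≈ -1.8006e+5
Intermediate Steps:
s = 3735/296 (s = 18 - 1593/296 = 3735/296 ≈ 12.618)
n(g) = 2*g/(548 + g) (n(g) = (2*g)/(548 + g) = 2*g/(548 + g))
H = -180060 (H = -4*45015 = -180060)
n(s) - (-1)*H = 2*(3735/296)/(548 + 3735/296) - (-1)*(-180060) = 2*(3735/296)/(165943/296) - 1*180060 = 2*(3735/296)*(296/165943) - 180060 = 7470/165943 - 180060 = -29879689110/165943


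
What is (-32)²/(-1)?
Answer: -1024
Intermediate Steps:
(-32)²/(-1) = 1024*(-1) = -1024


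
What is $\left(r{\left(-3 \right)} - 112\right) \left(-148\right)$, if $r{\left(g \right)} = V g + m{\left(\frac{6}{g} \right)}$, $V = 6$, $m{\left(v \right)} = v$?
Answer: $19536$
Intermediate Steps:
$r{\left(g \right)} = 6 g + \frac{6}{g}$
$\left(r{\left(-3 \right)} - 112\right) \left(-148\right) = \left(\left(6 \left(-3\right) + \frac{6}{-3}\right) - 112\right) \left(-148\right) = \left(\left(-18 + 6 \left(- \frac{1}{3}\right)\right) - 112\right) \left(-148\right) = \left(\left(-18 - 2\right) - 112\right) \left(-148\right) = \left(-20 - 112\right) \left(-148\right) = \left(-132\right) \left(-148\right) = 19536$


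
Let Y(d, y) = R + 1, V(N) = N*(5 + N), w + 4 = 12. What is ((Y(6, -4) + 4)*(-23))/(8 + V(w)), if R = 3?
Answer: -23/14 ≈ -1.6429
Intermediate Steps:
w = 8 (w = -4 + 12 = 8)
Y(d, y) = 4 (Y(d, y) = 3 + 1 = 4)
((Y(6, -4) + 4)*(-23))/(8 + V(w)) = ((4 + 4)*(-23))/(8 + 8*(5 + 8)) = (8*(-23))/(8 + 8*13) = -184/(8 + 104) = -184/112 = (1/112)*(-184) = -23/14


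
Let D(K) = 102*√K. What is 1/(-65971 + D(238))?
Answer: -65971/4349696689 - 102*√238/4349696689 ≈ -1.5529e-5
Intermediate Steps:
1/(-65971 + D(238)) = 1/(-65971 + 102*√238)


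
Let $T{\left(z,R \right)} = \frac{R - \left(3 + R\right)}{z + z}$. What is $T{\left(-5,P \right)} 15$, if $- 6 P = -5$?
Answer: $\frac{9}{2} \approx 4.5$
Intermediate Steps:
$P = \frac{5}{6}$ ($P = \left(- \frac{1}{6}\right) \left(-5\right) = \frac{5}{6} \approx 0.83333$)
$T{\left(z,R \right)} = - \frac{3}{2 z}$
$T{\left(-5,P \right)} 15 = - \frac{3}{2 \left(-5\right)} 15 = \left(- \frac{3}{2}\right) \left(- \frac{1}{5}\right) 15 = \frac{3}{10} \cdot 15 = \frac{9}{2}$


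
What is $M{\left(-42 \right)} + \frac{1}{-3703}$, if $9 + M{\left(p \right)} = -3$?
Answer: $- \frac{44437}{3703} \approx -12.0$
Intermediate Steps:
$M{\left(p \right)} = -12$ ($M{\left(p \right)} = -9 - 3 = -12$)
$M{\left(-42 \right)} + \frac{1}{-3703} = -12 + \frac{1}{-3703} = -12 - \frac{1}{3703} = - \frac{44437}{3703}$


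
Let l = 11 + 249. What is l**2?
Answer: 67600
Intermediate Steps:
l = 260
l**2 = 260**2 = 67600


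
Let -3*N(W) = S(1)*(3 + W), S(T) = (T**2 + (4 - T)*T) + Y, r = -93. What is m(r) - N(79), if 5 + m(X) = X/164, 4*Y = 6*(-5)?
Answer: -49807/492 ≈ -101.23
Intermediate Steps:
Y = -15/2 (Y = (6*(-5))/4 = (1/4)*(-30) = -15/2 ≈ -7.5000)
m(X) = -5 + X/164
S(T) = -15/2 + T**2 + T*(4 - T) (S(T) = (T**2 + (4 - T)*T) - 15/2 = (T**2 + T*(4 - T)) - 15/2 = -15/2 + T**2 + T*(4 - T))
N(W) = 7/2 + 7*W/6 (N(W) = -(-15/2 + 4*1)*(3 + W)/3 = -(-15/2 + 4)*(3 + W)/3 = -(-7)*(3 + W)/6 = -(-21/2 - 7*W/2)/3 = 7/2 + 7*W/6)
m(r) - N(79) = (-5 + (1/164)*(-93)) - (7/2 + (7/6)*79) = (-5 - 93/164) - (7/2 + 553/6) = -913/164 - 1*287/3 = -913/164 - 287/3 = -49807/492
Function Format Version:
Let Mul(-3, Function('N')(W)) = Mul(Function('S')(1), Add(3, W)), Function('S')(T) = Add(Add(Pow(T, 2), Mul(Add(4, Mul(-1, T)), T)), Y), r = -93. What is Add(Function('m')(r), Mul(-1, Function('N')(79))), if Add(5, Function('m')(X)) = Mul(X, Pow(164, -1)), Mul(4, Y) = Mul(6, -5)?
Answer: Rational(-49807, 492) ≈ -101.23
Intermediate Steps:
Y = Rational(-15, 2) (Y = Mul(Rational(1, 4), Mul(6, -5)) = Mul(Rational(1, 4), -30) = Rational(-15, 2) ≈ -7.5000)
Function('m')(X) = Add(-5, Mul(Rational(1, 164), X)) (Function('m')(X) = Add(-5, Mul(X, Pow(164, -1))) = Add(-5, Mul(X, Rational(1, 164))) = Add(-5, Mul(Rational(1, 164), X)))
Function('S')(T) = Add(Rational(-15, 2), Pow(T, 2), Mul(T, Add(4, Mul(-1, T)))) (Function('S')(T) = Add(Add(Pow(T, 2), Mul(Add(4, Mul(-1, T)), T)), Rational(-15, 2)) = Add(Add(Pow(T, 2), Mul(T, Add(4, Mul(-1, T)))), Rational(-15, 2)) = Add(Rational(-15, 2), Pow(T, 2), Mul(T, Add(4, Mul(-1, T)))))
Function('N')(W) = Add(Rational(7, 2), Mul(Rational(7, 6), W)) (Function('N')(W) = Mul(Rational(-1, 3), Mul(Add(Rational(-15, 2), Mul(4, 1)), Add(3, W))) = Mul(Rational(-1, 3), Mul(Add(Rational(-15, 2), 4), Add(3, W))) = Mul(Rational(-1, 3), Mul(Rational(-7, 2), Add(3, W))) = Mul(Rational(-1, 3), Add(Rational(-21, 2), Mul(Rational(-7, 2), W))) = Add(Rational(7, 2), Mul(Rational(7, 6), W)))
Add(Function('m')(r), Mul(-1, Function('N')(79))) = Add(Add(-5, Mul(Rational(1, 164), -93)), Mul(-1, Add(Rational(7, 2), Mul(Rational(7, 6), 79)))) = Add(Add(-5, Rational(-93, 164)), Mul(-1, Add(Rational(7, 2), Rational(553, 6)))) = Add(Rational(-913, 164), Mul(-1, Rational(287, 3))) = Add(Rational(-913, 164), Rational(-287, 3)) = Rational(-49807, 492)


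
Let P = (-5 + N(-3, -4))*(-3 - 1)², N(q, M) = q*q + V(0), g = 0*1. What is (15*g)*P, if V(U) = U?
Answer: 0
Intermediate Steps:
g = 0
N(q, M) = q² (N(q, M) = q*q + 0 = q² + 0 = q²)
P = 64 (P = (-5 + (-3)²)*(-3 - 1)² = (-5 + 9)*(-4)² = 4*16 = 64)
(15*g)*P = (15*0)*64 = 0*64 = 0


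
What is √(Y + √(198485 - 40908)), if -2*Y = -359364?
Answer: √(179682 + √157577) ≈ 424.36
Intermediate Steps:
Y = 179682 (Y = -½*(-359364) = 179682)
√(Y + √(198485 - 40908)) = √(179682 + √(198485 - 40908)) = √(179682 + √157577)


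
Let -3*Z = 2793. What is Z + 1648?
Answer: 717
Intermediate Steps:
Z = -931 (Z = -⅓*2793 = -931)
Z + 1648 = -931 + 1648 = 717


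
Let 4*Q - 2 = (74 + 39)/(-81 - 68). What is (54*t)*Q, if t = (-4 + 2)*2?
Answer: -9990/149 ≈ -67.047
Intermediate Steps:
t = -4 (t = -2*2 = -4)
Q = 185/596 (Q = ½ + ((74 + 39)/(-81 - 68))/4 = ½ + (113/(-149))/4 = ½ + (113*(-1/149))/4 = ½ + (¼)*(-113/149) = ½ - 113/596 = 185/596 ≈ 0.31040)
(54*t)*Q = (54*(-4))*(185/596) = -216*185/596 = -9990/149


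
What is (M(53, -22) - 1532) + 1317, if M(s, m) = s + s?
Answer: -109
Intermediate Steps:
M(s, m) = 2*s
(M(53, -22) - 1532) + 1317 = (2*53 - 1532) + 1317 = (106 - 1532) + 1317 = -1426 + 1317 = -109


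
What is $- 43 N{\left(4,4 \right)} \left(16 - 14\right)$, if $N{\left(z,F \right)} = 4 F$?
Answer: $-1376$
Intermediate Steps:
$- 43 N{\left(4,4 \right)} \left(16 - 14\right) = - 43 \cdot 4 \cdot 4 \left(16 - 14\right) = \left(-43\right) 16 \left(16 - 14\right) = \left(-688\right) 2 = -1376$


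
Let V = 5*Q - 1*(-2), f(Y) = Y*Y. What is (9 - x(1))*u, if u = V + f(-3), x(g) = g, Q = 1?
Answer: 128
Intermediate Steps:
f(Y) = Y²
V = 7 (V = 5*1 - 1*(-2) = 5 + 2 = 7)
u = 16 (u = 7 + (-3)² = 7 + 9 = 16)
(9 - x(1))*u = (9 - 1*1)*16 = (9 - 1)*16 = 8*16 = 128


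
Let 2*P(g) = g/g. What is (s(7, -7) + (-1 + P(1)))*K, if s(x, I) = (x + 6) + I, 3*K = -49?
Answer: -539/6 ≈ -89.833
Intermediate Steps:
P(g) = 1/2 (P(g) = (g/g)/2 = (1/2)*1 = 1/2)
K = -49/3 (K = (1/3)*(-49) = -49/3 ≈ -16.333)
s(x, I) = 6 + I + x (s(x, I) = (6 + x) + I = 6 + I + x)
(s(7, -7) + (-1 + P(1)))*K = ((6 - 7 + 7) + (-1 + 1/2))*(-49/3) = (6 - 1/2)*(-49/3) = (11/2)*(-49/3) = -539/6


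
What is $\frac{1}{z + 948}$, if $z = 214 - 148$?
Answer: $\frac{1}{1014} \approx 0.00098619$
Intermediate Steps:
$z = 66$ ($z = 214 - 148 = 66$)
$\frac{1}{z + 948} = \frac{1}{66 + 948} = \frac{1}{1014}$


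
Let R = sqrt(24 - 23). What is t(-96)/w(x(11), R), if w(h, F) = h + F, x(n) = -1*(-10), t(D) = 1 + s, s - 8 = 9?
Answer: 18/11 ≈ 1.6364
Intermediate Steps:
s = 17 (s = 8 + 9 = 17)
R = 1 (R = sqrt(1) = 1)
t(D) = 18 (t(D) = 1 + 17 = 18)
x(n) = 10
w(h, F) = F + h
t(-96)/w(x(11), R) = 18/(1 + 10) = 18/11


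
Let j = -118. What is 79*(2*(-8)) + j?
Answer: -1382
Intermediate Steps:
79*(2*(-8)) + j = 79*(2*(-8)) - 118 = 79*(-16) - 118 = -1264 - 118 = -1382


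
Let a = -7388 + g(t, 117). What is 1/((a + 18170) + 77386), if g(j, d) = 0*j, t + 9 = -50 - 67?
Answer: 1/88168 ≈ 1.1342e-5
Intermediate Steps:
t = -126 (t = -9 + (-50 - 67) = -9 - 117 = -126)
g(j, d) = 0
a = -7388 (a = -7388 + 0 = -7388)
1/((a + 18170) + 77386) = 1/((-7388 + 18170) + 77386) = 1/(10782 + 77386) = 1/88168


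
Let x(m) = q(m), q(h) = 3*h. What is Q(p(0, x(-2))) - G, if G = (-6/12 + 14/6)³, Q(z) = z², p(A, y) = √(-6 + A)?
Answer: -2627/216 ≈ -12.162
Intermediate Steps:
x(m) = 3*m
G = 1331/216 (G = (-6*1/12 + 14*(⅙))³ = (-½ + 7/3)³ = (11/6)³ = 1331/216 ≈ 6.1620)
Q(p(0, x(-2))) - G = (√(-6 + 0))² - 1*1331/216 = (√(-6))² - 1331/216 = (I*√6)² - 1331/216 = -6 - 1331/216 = -2627/216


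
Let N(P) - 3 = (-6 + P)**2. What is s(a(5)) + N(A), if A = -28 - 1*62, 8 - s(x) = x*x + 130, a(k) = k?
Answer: 9072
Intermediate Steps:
s(x) = -122 - x**2 (s(x) = 8 - (x*x + 130) = 8 - (x**2 + 130) = 8 - (130 + x**2) = 8 + (-130 - x**2) = -122 - x**2)
A = -90 (A = -28 - 62 = -90)
N(P) = 3 + (-6 + P)**2
s(a(5)) + N(A) = (-122 - 1*5**2) + (3 + (-6 - 90)**2) = (-122 - 1*25) + (3 + (-96)**2) = (-122 - 25) + (3 + 9216) = -147 + 9219 = 9072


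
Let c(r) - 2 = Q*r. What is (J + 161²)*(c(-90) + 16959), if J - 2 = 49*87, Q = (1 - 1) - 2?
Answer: 517418226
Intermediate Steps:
Q = -2 (Q = 0 - 2 = -2)
J = 4265 (J = 2 + 49*87 = 2 + 4263 = 4265)
c(r) = 2 - 2*r
(J + 161²)*(c(-90) + 16959) = (4265 + 161²)*((2 - 2*(-90)) + 16959) = (4265 + 25921)*((2 + 180) + 16959) = 30186*(182 + 16959) = 30186*17141 = 517418226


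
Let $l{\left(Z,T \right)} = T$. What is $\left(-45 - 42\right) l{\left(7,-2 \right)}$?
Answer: $174$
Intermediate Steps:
$\left(-45 - 42\right) l{\left(7,-2 \right)} = \left(-45 - 42\right) \left(-2\right) = \left(-87\right) \left(-2\right) = 174$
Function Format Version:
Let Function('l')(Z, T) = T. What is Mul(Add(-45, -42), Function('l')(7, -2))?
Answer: 174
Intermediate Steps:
Mul(Add(-45, -42), Function('l')(7, -2)) = Mul(Add(-45, -42), -2) = Mul(-87, -2) = 174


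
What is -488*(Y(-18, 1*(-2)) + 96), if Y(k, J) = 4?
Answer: -48800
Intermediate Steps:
-488*(Y(-18, 1*(-2)) + 96) = -488*(4 + 96) = -488*100 = -48800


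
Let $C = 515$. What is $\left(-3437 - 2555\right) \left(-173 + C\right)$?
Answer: $-2049264$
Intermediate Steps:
$\left(-3437 - 2555\right) \left(-173 + C\right) = \left(-3437 - 2555\right) \left(-173 + 515\right) = \left(-5992\right) 342 = -2049264$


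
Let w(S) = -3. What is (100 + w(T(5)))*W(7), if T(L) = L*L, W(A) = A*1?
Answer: 679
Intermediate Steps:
W(A) = A
T(L) = L²
(100 + w(T(5)))*W(7) = (100 - 3)*7 = 97*7 = 679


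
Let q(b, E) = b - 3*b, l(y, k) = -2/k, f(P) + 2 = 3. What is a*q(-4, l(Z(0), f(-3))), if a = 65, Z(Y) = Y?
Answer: 520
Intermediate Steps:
f(P) = 1 (f(P) = -2 + 3 = 1)
q(b, E) = -2*b
a*q(-4, l(Z(0), f(-3))) = 65*(-2*(-4)) = 65*8 = 520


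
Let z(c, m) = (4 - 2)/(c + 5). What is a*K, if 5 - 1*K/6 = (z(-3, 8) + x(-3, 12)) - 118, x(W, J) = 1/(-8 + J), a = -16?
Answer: -11688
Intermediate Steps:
z(c, m) = 2/(5 + c)
K = 1461/2 (K = 30 - 6*((2/(5 - 3) + 1/(-8 + 12)) - 118) = 30 - 6*((2/2 + 1/4) - 118) = 30 - 6*((2*(½) + ¼) - 118) = 30 - 6*((1 + ¼) - 118) = 30 - 6*(5/4 - 118) = 30 - 6*(-467/4) = 30 + 1401/2 = 1461/2 ≈ 730.50)
a*K = -16*1461/2 = -11688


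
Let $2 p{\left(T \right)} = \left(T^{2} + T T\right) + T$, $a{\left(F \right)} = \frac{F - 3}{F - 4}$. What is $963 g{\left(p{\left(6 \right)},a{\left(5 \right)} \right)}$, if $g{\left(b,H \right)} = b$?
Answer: $37557$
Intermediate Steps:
$a{\left(F \right)} = \frac{-3 + F}{-4 + F}$
$p{\left(T \right)} = T^{2} + \frac{T}{2}$ ($p{\left(T \right)} = \frac{\left(T^{2} + T T\right) + T}{2} = \frac{\left(T^{2} + T^{2}\right) + T}{2} = \frac{2 T^{2} + T}{2} = \frac{T + 2 T^{2}}{2} = T^{2} + \frac{T}{2}$)
$963 g{\left(p{\left(6 \right)},a{\left(5 \right)} \right)} = 963 \cdot 6 \left(\frac{1}{2} + 6\right) = 963 \cdot 6 \cdot \frac{13}{2} = 963 \cdot 39 = 37557$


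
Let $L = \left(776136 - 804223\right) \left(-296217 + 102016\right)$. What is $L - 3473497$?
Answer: $5451049990$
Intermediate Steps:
$L = 5454523487$ ($L = \left(-28087\right) \left(-194201\right) = 5454523487$)
$L - 3473497 = 5454523487 - 3473497 = 5451049990$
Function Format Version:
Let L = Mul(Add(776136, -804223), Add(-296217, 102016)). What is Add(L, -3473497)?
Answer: 5451049990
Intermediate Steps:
L = 5454523487 (L = Mul(-28087, -194201) = 5454523487)
Add(L, -3473497) = Add(5454523487, -3473497) = 5451049990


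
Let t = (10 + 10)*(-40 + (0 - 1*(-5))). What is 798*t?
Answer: -558600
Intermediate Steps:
t = -700 (t = 20*(-40 + (0 + 5)) = 20*(-40 + 5) = 20*(-35) = -700)
798*t = 798*(-700) = -558600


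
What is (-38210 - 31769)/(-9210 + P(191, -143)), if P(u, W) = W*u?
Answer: 69979/36523 ≈ 1.9160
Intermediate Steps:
(-38210 - 31769)/(-9210 + P(191, -143)) = (-38210 - 31769)/(-9210 - 143*191) = -69979/(-9210 - 27313) = -69979/(-36523) = -69979*(-1/36523) = 69979/36523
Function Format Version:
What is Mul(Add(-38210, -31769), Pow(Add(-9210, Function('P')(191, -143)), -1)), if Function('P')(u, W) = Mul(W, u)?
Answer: Rational(69979, 36523) ≈ 1.9160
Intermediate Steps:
Mul(Add(-38210, -31769), Pow(Add(-9210, Function('P')(191, -143)), -1)) = Mul(Add(-38210, -31769), Pow(Add(-9210, Mul(-143, 191)), -1)) = Mul(-69979, Pow(Add(-9210, -27313), -1)) = Mul(-69979, Pow(-36523, -1)) = Mul(-69979, Rational(-1, 36523)) = Rational(69979, 36523)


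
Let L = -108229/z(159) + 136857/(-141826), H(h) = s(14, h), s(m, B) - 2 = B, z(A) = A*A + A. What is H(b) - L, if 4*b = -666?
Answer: -287346731323/1804026720 ≈ -159.28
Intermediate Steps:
b = -333/2 (b = (¼)*(-666) = -333/2 ≈ -166.50)
z(A) = A + A² (z(A) = A² + A = A + A²)
s(m, B) = 2 + B
H(h) = 2 + h
L = -9415664117/1804026720 (L = -108229*1/(159*(1 + 159)) + 136857/(-141826) = -108229/(159*160) + 136857*(-1/141826) = -108229/25440 - 136857/141826 = -9415664117/1804026720 ≈ -5.2192)
H(b) - L = (2 - 333/2) - 1*(-9415664117/1804026720) = -329/2 + 9415664117/1804026720 = -287346731323/1804026720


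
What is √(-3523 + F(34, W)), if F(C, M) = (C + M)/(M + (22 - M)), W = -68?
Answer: I*√426470/11 ≈ 59.368*I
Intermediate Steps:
F(C, M) = C/22 + M/22 (F(C, M) = (C + M)/22 = (C + M)*(1/22) = C/22 + M/22)
√(-3523 + F(34, W)) = √(-3523 + ((1/22)*34 + (1/22)*(-68))) = √(-3523 + (17/11 - 34/11)) = √(-3523 - 17/11) = √(-38770/11) = I*√426470/11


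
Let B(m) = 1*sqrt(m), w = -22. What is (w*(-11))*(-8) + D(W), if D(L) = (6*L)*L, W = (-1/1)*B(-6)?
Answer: -1972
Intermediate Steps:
B(m) = sqrt(m)
W = -I*sqrt(6) (W = (-1/1)*sqrt(-6) = (-1*1)*(I*sqrt(6)) = -I*sqrt(6) ≈ -2.4495*I)
D(L) = 6*L**2
(w*(-11))*(-8) + D(W) = -22*(-11)*(-8) + 6*(-I*sqrt(6))**2 = 242*(-8) + 6*(-6) = -1936 - 36 = -1972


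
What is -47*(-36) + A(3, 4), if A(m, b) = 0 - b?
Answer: 1688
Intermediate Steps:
A(m, b) = -b
-47*(-36) + A(3, 4) = -47*(-36) - 1*4 = 1692 - 4 = 1688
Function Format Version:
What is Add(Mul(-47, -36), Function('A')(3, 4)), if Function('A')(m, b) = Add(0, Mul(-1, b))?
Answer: 1688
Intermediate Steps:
Function('A')(m, b) = Mul(-1, b)
Add(Mul(-47, -36), Function('A')(3, 4)) = Add(Mul(-47, -36), Mul(-1, 4)) = Add(1692, -4) = 1688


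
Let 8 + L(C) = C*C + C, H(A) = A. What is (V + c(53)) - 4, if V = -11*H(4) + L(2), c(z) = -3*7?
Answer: -71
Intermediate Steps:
c(z) = -21
L(C) = -8 + C + C² (L(C) = -8 + (C*C + C) = -8 + (C² + C) = -8 + (C + C²) = -8 + C + C²)
V = -46 (V = -11*4 + (-8 + 2 + 2²) = -44 + (-8 + 2 + 4) = -44 - 2 = -46)
(V + c(53)) - 4 = (-46 - 21) - 4 = -67 - 4 = -71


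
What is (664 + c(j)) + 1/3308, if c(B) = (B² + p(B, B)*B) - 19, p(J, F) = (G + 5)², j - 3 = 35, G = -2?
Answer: 8041749/3308 ≈ 2431.0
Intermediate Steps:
j = 38 (j = 3 + 35 = 38)
p(J, F) = 9 (p(J, F) = (-2 + 5)² = 3² = 9)
c(B) = -19 + B² + 9*B (c(B) = (B² + 9*B) - 19 = -19 + B² + 9*B)
(664 + c(j)) + 1/3308 = (664 + (-19 + 38² + 9*38)) + 1/3308 = (664 + (-19 + 1444 + 342)) + 1/3308 = (664 + 1767) + 1/3308 = 2431 + 1/3308 = 8041749/3308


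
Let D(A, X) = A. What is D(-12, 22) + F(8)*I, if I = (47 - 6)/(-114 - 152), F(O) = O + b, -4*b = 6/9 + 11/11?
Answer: -6005/456 ≈ -13.169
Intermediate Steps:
b = -5/12 (b = -(6/9 + 11/11)/4 = -(6*(1/9) + 11*(1/11))/4 = -(2/3 + 1)/4 = -1/4*5/3 = -5/12 ≈ -0.41667)
F(O) = -5/12 + O (F(O) = O - 5/12 = -5/12 + O)
I = -41/266 (I = 41/(-266) = 41*(-1/266) = -41/266 ≈ -0.15414)
D(-12, 22) + F(8)*I = -12 + (-5/12 + 8)*(-41/266) = -12 + (91/12)*(-41/266) = -12 - 533/456 = -6005/456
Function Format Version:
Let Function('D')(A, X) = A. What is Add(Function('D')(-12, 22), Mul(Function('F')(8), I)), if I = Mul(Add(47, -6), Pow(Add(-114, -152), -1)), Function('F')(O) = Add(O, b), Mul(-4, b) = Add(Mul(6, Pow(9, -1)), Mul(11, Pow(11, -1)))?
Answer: Rational(-6005, 456) ≈ -13.169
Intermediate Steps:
b = Rational(-5, 12) (b = Mul(Rational(-1, 4), Add(Mul(6, Pow(9, -1)), Mul(11, Pow(11, -1)))) = Mul(Rational(-1, 4), Add(Mul(6, Rational(1, 9)), Mul(11, Rational(1, 11)))) = Mul(Rational(-1, 4), Add(Rational(2, 3), 1)) = Mul(Rational(-1, 4), Rational(5, 3)) = Rational(-5, 12) ≈ -0.41667)
Function('F')(O) = Add(Rational(-5, 12), O) (Function('F')(O) = Add(O, Rational(-5, 12)) = Add(Rational(-5, 12), O))
I = Rational(-41, 266) (I = Mul(41, Pow(-266, -1)) = Mul(41, Rational(-1, 266)) = Rational(-41, 266) ≈ -0.15414)
Add(Function('D')(-12, 22), Mul(Function('F')(8), I)) = Add(-12, Mul(Add(Rational(-5, 12), 8), Rational(-41, 266))) = Add(-12, Mul(Rational(91, 12), Rational(-41, 266))) = Add(-12, Rational(-533, 456)) = Rational(-6005, 456)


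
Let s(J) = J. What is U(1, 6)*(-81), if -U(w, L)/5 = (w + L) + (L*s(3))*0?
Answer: 2835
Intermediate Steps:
U(w, L) = -5*L - 5*w (U(w, L) = -5*((w + L) + (L*3)*0) = -5*((L + w) + (3*L)*0) = -5*((L + w) + 0) = -5*(L + w) = -5*L - 5*w)
U(1, 6)*(-81) = (-5*6 - 5*1)*(-81) = (-30 - 5)*(-81) = -35*(-81) = 2835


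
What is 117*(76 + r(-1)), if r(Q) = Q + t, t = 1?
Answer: 8892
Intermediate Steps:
r(Q) = 1 + Q (r(Q) = Q + 1 = 1 + Q)
117*(76 + r(-1)) = 117*(76 + (1 - 1)) = 117*(76 + 0) = 117*76 = 8892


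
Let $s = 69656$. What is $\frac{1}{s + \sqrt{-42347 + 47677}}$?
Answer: $\frac{34828}{2425976503} - \frac{\sqrt{5330}}{4851953006} \approx 1.4341 \cdot 10^{-5}$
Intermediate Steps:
$\frac{1}{s + \sqrt{-42347 + 47677}} = \frac{1}{69656 + \sqrt{-42347 + 47677}} = \frac{1}{69656 + \sqrt{5330}}$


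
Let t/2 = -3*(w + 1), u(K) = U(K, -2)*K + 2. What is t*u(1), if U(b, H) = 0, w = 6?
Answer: -84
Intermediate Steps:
u(K) = 2 (u(K) = 0*K + 2 = 0 + 2 = 2)
t = -42 (t = 2*(-3*(6 + 1)) = 2*(-3*7) = 2*(-21) = -42)
t*u(1) = -42*2 = -84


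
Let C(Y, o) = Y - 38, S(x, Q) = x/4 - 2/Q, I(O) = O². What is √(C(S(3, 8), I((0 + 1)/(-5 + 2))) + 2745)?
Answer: 19*√30/2 ≈ 52.034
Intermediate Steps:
S(x, Q) = -2/Q + x/4 (S(x, Q) = x*(¼) - 2/Q = x/4 - 2/Q = -2/Q + x/4)
C(Y, o) = -38 + Y
√(C(S(3, 8), I((0 + 1)/(-5 + 2))) + 2745) = √((-38 + (-2/8 + (¼)*3)) + 2745) = √((-38 + (-2*⅛ + ¾)) + 2745) = √((-38 + (-¼ + ¾)) + 2745) = √((-38 + ½) + 2745) = √(-75/2 + 2745) = √(5415/2) = 19*√30/2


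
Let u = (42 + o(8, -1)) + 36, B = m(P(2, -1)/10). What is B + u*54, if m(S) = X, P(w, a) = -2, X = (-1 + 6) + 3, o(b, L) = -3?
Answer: 4058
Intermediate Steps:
X = 8 (X = 5 + 3 = 8)
m(S) = 8
B = 8
u = 75 (u = (42 - 3) + 36 = 39 + 36 = 75)
B + u*54 = 8 + 75*54 = 8 + 4050 = 4058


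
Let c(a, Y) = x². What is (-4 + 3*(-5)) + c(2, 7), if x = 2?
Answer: -15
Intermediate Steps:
c(a, Y) = 4 (c(a, Y) = 2² = 4)
(-4 + 3*(-5)) + c(2, 7) = (-4 + 3*(-5)) + 4 = (-4 - 15) + 4 = -19 + 4 = -15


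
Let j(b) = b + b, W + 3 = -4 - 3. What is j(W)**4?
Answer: 160000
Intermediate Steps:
W = -10 (W = -3 + (-4 - 3) = -3 - 7 = -10)
j(b) = 2*b
j(W)**4 = (2*(-10))**4 = (-20)**4 = 160000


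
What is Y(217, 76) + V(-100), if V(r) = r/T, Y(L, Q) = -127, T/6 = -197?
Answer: -75007/591 ≈ -126.92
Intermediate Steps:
T = -1182 (T = 6*(-197) = -1182)
V(r) = -r/1182 (V(r) = r/(-1182) = r*(-1/1182) = -r/1182)
Y(217, 76) + V(-100) = -127 - 1/1182*(-100) = -127 + 50/591 = -75007/591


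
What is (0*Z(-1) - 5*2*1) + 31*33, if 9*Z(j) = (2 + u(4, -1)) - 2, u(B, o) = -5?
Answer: 1013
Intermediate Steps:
Z(j) = -5/9 (Z(j) = ((2 - 5) - 2)/9 = (-3 - 2)/9 = (⅑)*(-5) = -5/9)
(0*Z(-1) - 5*2*1) + 31*33 = (0*(-5/9) - 5*2*1) + 31*33 = (0 - 10*1) + 1023 = (0 - 10) + 1023 = -10 + 1023 = 1013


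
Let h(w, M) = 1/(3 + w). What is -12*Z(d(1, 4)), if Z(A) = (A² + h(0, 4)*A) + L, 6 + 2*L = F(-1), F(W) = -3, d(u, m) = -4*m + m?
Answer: -1626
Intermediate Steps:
d(u, m) = -3*m
L = -9/2 (L = -3 + (½)*(-3) = -3 - 3/2 = -9/2 ≈ -4.5000)
Z(A) = -9/2 + A² + A/3 (Z(A) = (A² + A/(3 + 0)) - 9/2 = (A² + A/3) - 9/2 = -9/2 + A² + A/3)
-12*Z(d(1, 4)) = -12*(-9/2 + (-3*4)² + (-3*4)/3) = -12*(-9/2 + (-12)² + (⅓)*(-12)) = -12*(-9/2 + 144 - 4) = -12*271/2 = -1626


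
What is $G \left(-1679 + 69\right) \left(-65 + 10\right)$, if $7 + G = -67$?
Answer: $-6552700$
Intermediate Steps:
$G = -74$ ($G = -7 - 67 = -74$)
$G \left(-1679 + 69\right) \left(-65 + 10\right) = - 74 \left(-1679 + 69\right) \left(-65 + 10\right) = - 74 \left(\left(-1610\right) \left(-55\right)\right) = \left(-74\right) 88550 = -6552700$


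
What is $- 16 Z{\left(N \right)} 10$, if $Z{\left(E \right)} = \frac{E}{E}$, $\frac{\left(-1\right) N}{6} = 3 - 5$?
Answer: $-160$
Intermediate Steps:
$N = 12$ ($N = - 6 \left(3 - 5\right) = \left(-6\right) \left(-2\right) = 12$)
$Z{\left(E \right)} = 1$
$- 16 Z{\left(N \right)} 10 = \left(-16\right) 1 \cdot 10 = \left(-16\right) 10 = -160$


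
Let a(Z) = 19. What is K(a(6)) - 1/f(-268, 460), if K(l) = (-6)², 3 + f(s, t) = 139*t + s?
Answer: 2292083/63669 ≈ 36.000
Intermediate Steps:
f(s, t) = -3 + s + 139*t (f(s, t) = -3 + (139*t + s) = -3 + (s + 139*t) = -3 + s + 139*t)
K(l) = 36
K(a(6)) - 1/f(-268, 460) = 36 - 1/(-3 - 268 + 139*460) = 36 - 1/(-3 - 268 + 63940) = 36 - 1/63669 = 2292083/63669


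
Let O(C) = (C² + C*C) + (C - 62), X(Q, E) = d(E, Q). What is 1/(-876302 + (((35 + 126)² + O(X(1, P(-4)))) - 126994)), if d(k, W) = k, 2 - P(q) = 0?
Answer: -1/977427 ≈ -1.0231e-6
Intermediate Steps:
P(q) = 2 (P(q) = 2 - 1*0 = 2 + 0 = 2)
X(Q, E) = E
O(C) = -62 + C + 2*C² (O(C) = (C² + C²) + (-62 + C) = 2*C² + (-62 + C) = -62 + C + 2*C²)
1/(-876302 + (((35 + 126)² + O(X(1, P(-4)))) - 126994)) = 1/(-876302 + (((35 + 126)² + (-62 + 2 + 2*2²)) - 126994)) = 1/(-876302 + ((161² + (-62 + 2 + 2*4)) - 126994)) = 1/(-876302 + ((25921 + (-62 + 2 + 8)) - 126994)) = 1/(-876302 + ((25921 - 52) - 126994)) = 1/(-876302 + (25869 - 126994)) = 1/(-876302 - 101125) = 1/(-977427) = -1/977427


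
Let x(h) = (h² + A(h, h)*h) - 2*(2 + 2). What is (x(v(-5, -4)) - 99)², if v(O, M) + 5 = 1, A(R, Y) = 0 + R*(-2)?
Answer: 15129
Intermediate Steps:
A(R, Y) = -2*R (A(R, Y) = 0 - 2*R = -2*R)
v(O, M) = -4 (v(O, M) = -5 + 1 = -4)
x(h) = -8 - h² (x(h) = (h² + (-2*h)*h) - 2*(2 + 2) = (h² - 2*h²) - 2*4 = -h² - 8 = -8 - h²)
(x(v(-5, -4)) - 99)² = ((-8 - 1*(-4)²) - 99)² = ((-8 - 1*16) - 99)² = ((-8 - 16) - 99)² = (-24 - 99)² = (-123)² = 15129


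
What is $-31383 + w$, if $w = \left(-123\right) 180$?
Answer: $-53523$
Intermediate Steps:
$w = -22140$
$-31383 + w = -31383 - 22140 = -53523$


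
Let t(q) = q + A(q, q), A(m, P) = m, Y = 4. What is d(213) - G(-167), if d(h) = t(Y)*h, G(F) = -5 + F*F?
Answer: -26180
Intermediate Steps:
G(F) = -5 + F**2
t(q) = 2*q (t(q) = q + q = 2*q)
d(h) = 8*h (d(h) = (2*4)*h = 8*h)
d(213) - G(-167) = 8*213 - (-5 + (-167)**2) = 1704 - (-5 + 27889) = 1704 - 1*27884 = 1704 - 27884 = -26180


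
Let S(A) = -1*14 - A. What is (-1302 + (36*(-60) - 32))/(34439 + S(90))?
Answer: -3494/34335 ≈ -0.10176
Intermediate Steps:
S(A) = -14 - A
(-1302 + (36*(-60) - 32))/(34439 + S(90)) = (-1302 + (36*(-60) - 32))/(34439 + (-14 - 1*90)) = (-1302 + (-2160 - 32))/(34439 + (-14 - 90)) = (-1302 - 2192)/(34439 - 104) = -3494/34335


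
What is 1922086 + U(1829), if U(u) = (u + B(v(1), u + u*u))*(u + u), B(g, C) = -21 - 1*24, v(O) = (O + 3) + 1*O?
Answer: 8447958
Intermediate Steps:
v(O) = 3 + 2*O (v(O) = (3 + O) + O = 3 + 2*O)
B(g, C) = -45 (B(g, C) = -21 - 24 = -45)
U(u) = 2*u*(-45 + u) (U(u) = (u - 45)*(u + u) = (-45 + u)*(2*u) = 2*u*(-45 + u))
1922086 + U(1829) = 1922086 + 2*1829*(-45 + 1829) = 1922086 + 2*1829*1784 = 1922086 + 6525872 = 8447958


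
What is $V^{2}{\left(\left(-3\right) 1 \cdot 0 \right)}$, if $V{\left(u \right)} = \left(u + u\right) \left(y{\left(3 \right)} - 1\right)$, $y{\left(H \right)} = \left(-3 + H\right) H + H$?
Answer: $0$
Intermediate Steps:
$y{\left(H \right)} = H + H \left(-3 + H\right)$ ($y{\left(H \right)} = H \left(-3 + H\right) + H = H + H \left(-3 + H\right)$)
$V{\left(u \right)} = 4 u$ ($V{\left(u \right)} = \left(u + u\right) \left(3 \left(-2 + 3\right) - 1\right) = 2 u \left(3 \cdot 1 - 1\right) = 2 u \left(3 - 1\right) = 2 u 2 = 4 u$)
$V^{2}{\left(\left(-3\right) 1 \cdot 0 \right)} = \left(4 \left(-3\right) 1 \cdot 0\right)^{2} = \left(4 \left(\left(-3\right) 0\right)\right)^{2} = \left(4 \cdot 0\right)^{2} = 0^{2} = 0$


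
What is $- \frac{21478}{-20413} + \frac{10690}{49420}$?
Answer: $\frac{127965773}{100881046} \approx 1.2685$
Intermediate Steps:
$- \frac{21478}{-20413} + \frac{10690}{49420} = \left(-21478\right) \left(- \frac{1}{20413}\right) + 10690 \cdot \frac{1}{49420} = \frac{21478}{20413} + \frac{1069}{4942} = \frac{127965773}{100881046}$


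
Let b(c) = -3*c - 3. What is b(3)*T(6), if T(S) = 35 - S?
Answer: -348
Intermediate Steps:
b(c) = -3 - 3*c
b(3)*T(6) = (-3 - 3*3)*(35 - 1*6) = (-3 - 9)*(35 - 6) = -12*29 = -348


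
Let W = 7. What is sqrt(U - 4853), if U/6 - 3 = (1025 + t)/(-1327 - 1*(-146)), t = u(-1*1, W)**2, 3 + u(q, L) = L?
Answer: I*sqrt(6751045961)/1181 ≈ 69.572*I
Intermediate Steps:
u(q, L) = -3 + L
t = 16 (t = (-3 + 7)**2 = 4**2 = 16)
U = 15012/1181 (U = 18 + 6*((1025 + 16)/(-1327 - 1*(-146))) = 18 + 6*(1041/(-1327 + 146)) = 18 + 6*(1041/(-1181)) = 18 + 6*(1041*(-1/1181)) = 18 + 6*(-1041/1181) = 18 - 6246/1181 = 15012/1181 ≈ 12.711)
sqrt(U - 4853) = sqrt(15012/1181 - 4853) = sqrt(-5716381/1181) = I*sqrt(6751045961)/1181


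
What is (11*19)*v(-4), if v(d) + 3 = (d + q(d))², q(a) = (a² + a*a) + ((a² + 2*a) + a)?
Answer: 213389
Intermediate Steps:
q(a) = 3*a + 3*a² (q(a) = (a² + a²) + (a² + 3*a) = 2*a² + (a² + 3*a) = 3*a + 3*a²)
v(d) = -3 + (d + 3*d*(1 + d))²
(11*19)*v(-4) = (11*19)*(-3 + (-4)²*(4 + 3*(-4))²) = 209*(-3 + 16*(4 - 12)²) = 209*(-3 + 16*(-8)²) = 209*(-3 + 16*64) = 209*(-3 + 1024) = 209*1021 = 213389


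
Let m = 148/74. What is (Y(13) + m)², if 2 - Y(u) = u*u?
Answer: 27225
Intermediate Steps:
m = 2 (m = 148*(1/74) = 2)
Y(u) = 2 - u² (Y(u) = 2 - u*u = 2 - u²)
(Y(13) + m)² = ((2 - 1*13²) + 2)² = ((2 - 1*169) + 2)² = ((2 - 169) + 2)² = (-167 + 2)² = (-165)² = 27225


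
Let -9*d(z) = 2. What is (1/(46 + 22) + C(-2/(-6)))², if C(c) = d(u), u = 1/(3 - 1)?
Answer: 16129/374544 ≈ 0.043063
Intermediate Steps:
u = ½ (u = 1/2 = ½ ≈ 0.50000)
d(z) = -2/9 (d(z) = -⅑*2 = -2/9)
C(c) = -2/9
(1/(46 + 22) + C(-2/(-6)))² = (1/(46 + 22) - 2/9)² = (1/68 - 2/9)² = (-127/612)² = 16129/374544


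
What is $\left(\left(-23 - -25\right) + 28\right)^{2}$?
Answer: $900$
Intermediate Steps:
$\left(\left(-23 - -25\right) + 28\right)^{2} = \left(\left(-23 + 25\right) + 28\right)^{2} = \left(2 + 28\right)^{2} = 30^{2} = 900$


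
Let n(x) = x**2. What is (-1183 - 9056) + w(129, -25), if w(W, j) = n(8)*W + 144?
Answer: -1839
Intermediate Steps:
w(W, j) = 144 + 64*W (w(W, j) = 8**2*W + 144 = 64*W + 144 = 144 + 64*W)
(-1183 - 9056) + w(129, -25) = (-1183 - 9056) + (144 + 64*129) = -10239 + (144 + 8256) = -10239 + 8400 = -1839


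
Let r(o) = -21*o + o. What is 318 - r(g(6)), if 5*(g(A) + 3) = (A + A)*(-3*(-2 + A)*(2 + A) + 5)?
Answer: -4110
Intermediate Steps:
g(A) = -3 + 2*A*(5 - 3*(-2 + A)*(2 + A))/5 (g(A) = -3 + ((A + A)*(-3*(-2 + A)*(2 + A) + 5))/5 = -3 + ((2*A)*(-3*(-2 + A)*(2 + A) + 5))/5 = -3 + ((2*A)*(5 - 3*(-2 + A)*(2 + A)))/5 = -3 + (2*A*(5 - 3*(-2 + A)*(2 + A)))/5 = -3 + 2*A*(5 - 3*(-2 + A)*(2 + A))/5)
r(o) = -20*o
318 - r(g(6)) = 318 - (-20)*(-3 - 6/5*6³ + (34/5)*6) = 318 - (-20)*(-3 - 6/5*216 + 204/5) = 318 - (-20)*(-3 - 1296/5 + 204/5) = 318 - (-20)*(-1107)/5 = 318 - 1*4428 = 318 - 4428 = -4110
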